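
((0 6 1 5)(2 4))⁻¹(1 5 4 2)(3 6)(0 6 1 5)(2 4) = (0 2 4 5)(1 3)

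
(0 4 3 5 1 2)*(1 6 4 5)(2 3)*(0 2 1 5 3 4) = (0 3 5 6)(1 4)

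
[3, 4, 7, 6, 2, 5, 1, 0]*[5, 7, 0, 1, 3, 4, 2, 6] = [1, 3, 6, 2, 0, 4, 7, 5]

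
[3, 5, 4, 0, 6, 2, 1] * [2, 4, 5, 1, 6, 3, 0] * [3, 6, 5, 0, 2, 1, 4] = [6, 0, 4, 5, 3, 1, 2] 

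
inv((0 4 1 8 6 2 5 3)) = (0 3 5 2 6 8 1 4)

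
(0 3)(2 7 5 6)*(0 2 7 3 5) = (0 5 6 7)(2 3)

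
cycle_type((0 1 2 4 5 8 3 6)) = 8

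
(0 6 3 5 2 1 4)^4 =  (0 2 6 1 3 4 5)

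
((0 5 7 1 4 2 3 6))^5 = (0 2 7 6 4 5 3 1)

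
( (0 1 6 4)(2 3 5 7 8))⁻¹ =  (0 4 6 1)(2 8 7 5 3)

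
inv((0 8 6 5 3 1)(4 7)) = (0 1 3 5 6 8)(4 7)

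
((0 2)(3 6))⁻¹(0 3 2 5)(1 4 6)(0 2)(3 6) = (0 5 2 6)(1 4 3)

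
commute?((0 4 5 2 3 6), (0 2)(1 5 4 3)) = no:(0 4 5 2 3 6)*(0 2)(1 5 4 3) = (0 3 6 2 1 5), (0 2)(1 5 4 3)*(0 4 5 2 3 6) = (0 3 1 2 4 6)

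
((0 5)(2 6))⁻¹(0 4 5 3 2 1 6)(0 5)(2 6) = (0 3 6 1 2 5 4)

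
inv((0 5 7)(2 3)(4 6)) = (0 7 5)(2 3)(4 6)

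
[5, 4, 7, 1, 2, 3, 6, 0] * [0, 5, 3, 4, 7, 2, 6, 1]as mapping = [0→2, 1→7, 2→1, 3→5, 4→3, 5→4, 6→6, 7→0]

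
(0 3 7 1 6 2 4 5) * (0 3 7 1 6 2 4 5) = (0 7 6 4)(1 2 5 3)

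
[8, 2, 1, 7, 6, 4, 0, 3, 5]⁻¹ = [6, 2, 1, 7, 5, 8, 4, 3, 0]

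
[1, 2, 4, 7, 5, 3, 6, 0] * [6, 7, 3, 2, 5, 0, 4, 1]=[7, 3, 5, 1, 0, 2, 4, 6]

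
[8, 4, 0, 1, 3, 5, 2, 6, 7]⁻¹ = [2, 3, 6, 4, 1, 5, 7, 8, 0]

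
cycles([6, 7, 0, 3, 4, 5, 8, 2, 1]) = (0 6 8 1 7 2)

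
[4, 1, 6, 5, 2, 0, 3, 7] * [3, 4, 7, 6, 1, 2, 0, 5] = [1, 4, 0, 2, 7, 3, 6, 5]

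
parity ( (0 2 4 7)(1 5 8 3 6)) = odd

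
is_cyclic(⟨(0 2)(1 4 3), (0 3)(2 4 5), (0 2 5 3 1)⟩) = no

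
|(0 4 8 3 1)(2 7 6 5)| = 20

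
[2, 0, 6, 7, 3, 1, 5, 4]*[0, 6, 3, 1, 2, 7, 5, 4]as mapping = [0→3, 1→0, 2→5, 3→4, 4→1, 5→6, 6→7, 7→2]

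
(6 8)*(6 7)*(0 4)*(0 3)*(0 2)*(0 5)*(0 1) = (0 4 3 2 5 1)(6 8 7)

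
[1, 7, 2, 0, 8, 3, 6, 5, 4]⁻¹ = [3, 0, 2, 5, 8, 7, 6, 1, 4]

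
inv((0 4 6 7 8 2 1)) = (0 1 2 8 7 6 4)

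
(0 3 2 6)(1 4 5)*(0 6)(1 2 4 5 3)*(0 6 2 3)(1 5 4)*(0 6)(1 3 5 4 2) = (0 4 6 1 2)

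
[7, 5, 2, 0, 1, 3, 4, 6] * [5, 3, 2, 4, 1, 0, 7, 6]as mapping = [0→6, 1→0, 2→2, 3→5, 4→3, 5→4, 6→1, 7→7]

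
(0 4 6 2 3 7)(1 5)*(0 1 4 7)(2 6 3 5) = (0 7 1 2 5 4 3)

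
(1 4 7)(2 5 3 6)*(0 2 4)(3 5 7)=(0 2 7 1)(3 6 4)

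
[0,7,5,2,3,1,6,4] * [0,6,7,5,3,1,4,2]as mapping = [0→0,1→2,2→1,3→7,4→5,5→6,6→4,7→3]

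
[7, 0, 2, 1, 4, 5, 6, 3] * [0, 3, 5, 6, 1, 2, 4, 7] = [7, 0, 5, 3, 1, 2, 4, 6] 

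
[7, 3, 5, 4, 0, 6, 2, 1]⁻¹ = [4, 7, 6, 1, 3, 2, 5, 0]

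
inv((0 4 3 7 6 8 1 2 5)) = (0 5 2 1 8 6 7 3 4)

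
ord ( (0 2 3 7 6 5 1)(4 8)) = 14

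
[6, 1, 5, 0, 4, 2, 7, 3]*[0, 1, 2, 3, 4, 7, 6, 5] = [6, 1, 7, 0, 4, 2, 5, 3]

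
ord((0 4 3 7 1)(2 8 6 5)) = 20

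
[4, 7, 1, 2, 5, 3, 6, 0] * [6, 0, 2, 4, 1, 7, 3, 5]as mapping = [0→1, 1→5, 2→0, 3→2, 4→7, 5→4, 6→3, 7→6]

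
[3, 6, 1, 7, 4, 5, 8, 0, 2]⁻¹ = [7, 2, 8, 0, 4, 5, 1, 3, 6]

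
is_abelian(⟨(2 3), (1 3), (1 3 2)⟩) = no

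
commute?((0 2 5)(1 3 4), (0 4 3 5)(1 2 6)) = no:(0 2 5)(1 3 4) * (0 4 3 5)(1 2 6) = (0 6 1 5 4 2), (0 4 3 5)(1 2 6) * (0 2 5)(1 3 4) = (0 1 5 2 6 3)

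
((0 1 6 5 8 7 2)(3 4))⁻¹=(0 2 7 8 5 6 1)(3 4)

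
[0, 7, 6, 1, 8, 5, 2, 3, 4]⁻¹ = [0, 3, 6, 7, 8, 5, 2, 1, 4]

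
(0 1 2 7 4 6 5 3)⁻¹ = (0 3 5 6 4 7 2 1)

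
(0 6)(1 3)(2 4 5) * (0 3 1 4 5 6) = (2 5)(3 4 6)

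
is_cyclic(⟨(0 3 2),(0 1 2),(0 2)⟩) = no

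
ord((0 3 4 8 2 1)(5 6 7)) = 6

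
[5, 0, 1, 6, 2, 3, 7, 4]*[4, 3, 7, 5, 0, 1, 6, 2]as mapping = [0→1, 1→4, 2→3, 3→6, 4→7, 5→5, 6→2, 7→0]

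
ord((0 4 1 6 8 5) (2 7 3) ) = 6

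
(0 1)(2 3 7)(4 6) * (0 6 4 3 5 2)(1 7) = (0 7)(1 6 3)(2 5)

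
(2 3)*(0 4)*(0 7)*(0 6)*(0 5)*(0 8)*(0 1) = (0 4 7 6 5 8 1)(2 3)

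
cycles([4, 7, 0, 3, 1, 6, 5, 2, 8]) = (0 4 1 7 2)(5 6)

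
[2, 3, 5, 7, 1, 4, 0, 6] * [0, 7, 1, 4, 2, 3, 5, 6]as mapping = [0→1, 1→4, 2→3, 3→6, 4→7, 5→2, 6→0, 7→5]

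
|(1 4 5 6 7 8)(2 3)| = 6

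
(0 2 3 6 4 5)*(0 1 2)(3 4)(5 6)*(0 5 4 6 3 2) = (0 5 1)(2 6)(3 4)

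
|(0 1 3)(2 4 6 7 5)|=15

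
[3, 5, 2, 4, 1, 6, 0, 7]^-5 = [3, 5, 2, 4, 1, 6, 0, 7]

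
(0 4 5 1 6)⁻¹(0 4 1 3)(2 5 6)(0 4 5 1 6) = (0 2 1)(3 4 5 6)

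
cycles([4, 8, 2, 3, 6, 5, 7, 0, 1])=(0 4 6 7)(1 8)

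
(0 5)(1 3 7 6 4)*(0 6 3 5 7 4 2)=(0 7 3 4 1 5 6 2)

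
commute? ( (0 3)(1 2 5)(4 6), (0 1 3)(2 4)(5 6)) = no: (0 3)(1 2 5)(4 6)*(0 1 3)(2 4)(5 6) = (1 4 5 3)(2 6), (0 1 3)(2 4)(5 6)*(0 3)(1 2 5)(4 6) = (0 2 6 1)(4 5)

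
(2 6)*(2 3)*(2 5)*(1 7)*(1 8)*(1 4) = (1 7 8 4)(2 6 3 5)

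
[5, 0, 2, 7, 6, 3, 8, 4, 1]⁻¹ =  [1, 8, 2, 5, 7, 0, 4, 3, 6]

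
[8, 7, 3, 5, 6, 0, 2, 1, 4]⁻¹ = [5, 7, 6, 2, 8, 3, 4, 1, 0]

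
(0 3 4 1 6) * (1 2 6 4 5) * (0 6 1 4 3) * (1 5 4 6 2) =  (1 3 4)(2 5 6)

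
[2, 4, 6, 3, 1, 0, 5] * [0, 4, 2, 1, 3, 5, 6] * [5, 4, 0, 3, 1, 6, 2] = [0, 3, 2, 4, 1, 5, 6]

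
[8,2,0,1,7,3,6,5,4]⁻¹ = [2,3,1,5,8,7,6,4,0]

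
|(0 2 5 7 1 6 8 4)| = 8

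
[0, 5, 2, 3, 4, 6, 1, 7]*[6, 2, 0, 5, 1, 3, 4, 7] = [6, 3, 0, 5, 1, 4, 2, 7]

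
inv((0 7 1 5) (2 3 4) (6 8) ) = (0 5 1 7) (2 4 3) (6 8) 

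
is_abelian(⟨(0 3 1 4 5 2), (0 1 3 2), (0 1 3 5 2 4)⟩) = no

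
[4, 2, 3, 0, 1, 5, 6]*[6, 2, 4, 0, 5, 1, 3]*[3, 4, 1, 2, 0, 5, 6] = [5, 0, 3, 6, 1, 4, 2]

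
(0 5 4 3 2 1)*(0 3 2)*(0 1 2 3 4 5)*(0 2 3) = (0 2 3 1 4)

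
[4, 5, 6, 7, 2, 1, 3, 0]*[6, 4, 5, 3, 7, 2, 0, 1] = [7, 2, 0, 1, 5, 4, 3, 6]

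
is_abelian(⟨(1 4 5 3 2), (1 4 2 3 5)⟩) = no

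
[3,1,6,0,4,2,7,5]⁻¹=[3,1,5,0,4,7,2,6]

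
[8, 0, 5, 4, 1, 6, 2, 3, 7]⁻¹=[1, 4, 6, 7, 3, 2, 5, 8, 0]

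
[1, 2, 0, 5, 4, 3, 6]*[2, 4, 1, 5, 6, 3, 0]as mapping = [0→4, 1→1, 2→2, 3→3, 4→6, 5→5, 6→0]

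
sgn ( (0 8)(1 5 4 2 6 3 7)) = -1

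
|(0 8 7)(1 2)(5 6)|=6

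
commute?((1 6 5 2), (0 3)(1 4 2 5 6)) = no:(1 6 5 2)*(0 3)(1 4 2 5 6) = (0 3)(2 4), (0 3)(1 4 2 5 6)*(1 6 5 2) = (0 3)(1 4)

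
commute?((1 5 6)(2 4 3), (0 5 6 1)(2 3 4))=no:(1 5 6)(2 4 3)*(0 5 6 1)(2 3 4)=(0 5 1 6), (0 5 6 1)(2 3 4)*(1 5 6)(2 4 3)=(0 6 5 1)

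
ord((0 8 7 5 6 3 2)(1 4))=14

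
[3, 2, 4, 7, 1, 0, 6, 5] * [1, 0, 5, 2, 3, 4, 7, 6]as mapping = [0→2, 1→5, 2→3, 3→6, 4→0, 5→1, 6→7, 7→4]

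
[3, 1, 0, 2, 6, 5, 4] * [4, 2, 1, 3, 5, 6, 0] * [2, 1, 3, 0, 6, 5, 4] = [0, 3, 6, 1, 2, 4, 5]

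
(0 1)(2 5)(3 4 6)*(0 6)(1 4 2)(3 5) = (0 4)(1 6 5)(2 3)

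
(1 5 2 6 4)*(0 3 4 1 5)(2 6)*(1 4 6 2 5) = (0 3 6 4 1)(2 5)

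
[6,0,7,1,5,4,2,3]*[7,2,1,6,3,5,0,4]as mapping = [0→0,1→7,2→4,3→2,4→5,5→3,6→1,7→6]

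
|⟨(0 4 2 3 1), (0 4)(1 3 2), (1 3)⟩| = 120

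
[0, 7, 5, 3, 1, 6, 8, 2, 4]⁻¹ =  [0, 4, 7, 3, 8, 2, 5, 1, 6]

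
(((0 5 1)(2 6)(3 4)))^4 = (0 5 1)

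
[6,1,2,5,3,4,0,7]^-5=[6,1,2,5,3,4,0,7]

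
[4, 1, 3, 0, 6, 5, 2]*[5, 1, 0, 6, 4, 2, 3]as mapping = [0→4, 1→1, 2→6, 3→5, 4→3, 5→2, 6→0]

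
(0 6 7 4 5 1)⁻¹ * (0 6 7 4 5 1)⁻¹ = (0 5 7)(1 4 6)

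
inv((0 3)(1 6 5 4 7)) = (0 3)(1 7 4 5 6)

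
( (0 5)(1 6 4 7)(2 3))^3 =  (0 5)(1 7 4 6)(2 3)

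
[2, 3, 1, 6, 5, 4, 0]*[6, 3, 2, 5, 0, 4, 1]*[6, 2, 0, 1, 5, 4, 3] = [0, 4, 1, 2, 5, 6, 3]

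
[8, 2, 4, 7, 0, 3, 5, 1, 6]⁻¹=[4, 7, 1, 5, 2, 6, 8, 3, 0]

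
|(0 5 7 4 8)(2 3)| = 10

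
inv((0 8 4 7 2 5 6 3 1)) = (0 1 3 6 5 2 7 4 8)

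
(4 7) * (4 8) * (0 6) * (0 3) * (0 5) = (0 6 3 5)(4 7 8)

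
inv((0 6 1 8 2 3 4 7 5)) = (0 5 7 4 3 2 8 1 6)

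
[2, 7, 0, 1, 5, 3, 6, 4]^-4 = [0, 7, 2, 1, 5, 3, 6, 4]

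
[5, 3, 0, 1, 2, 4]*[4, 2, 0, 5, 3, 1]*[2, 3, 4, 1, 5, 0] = [3, 0, 5, 4, 2, 1]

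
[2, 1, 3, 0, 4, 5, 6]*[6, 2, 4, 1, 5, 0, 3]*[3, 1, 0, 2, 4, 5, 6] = [4, 0, 1, 6, 5, 3, 2]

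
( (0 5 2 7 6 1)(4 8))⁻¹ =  (0 1 6 7 2 5)(4 8)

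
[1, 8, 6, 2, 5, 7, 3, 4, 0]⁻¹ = [8, 0, 3, 6, 7, 4, 2, 5, 1]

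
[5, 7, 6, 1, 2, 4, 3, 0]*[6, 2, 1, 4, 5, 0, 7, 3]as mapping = [0→0, 1→3, 2→7, 3→2, 4→1, 5→5, 6→4, 7→6]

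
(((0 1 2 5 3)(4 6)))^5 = (4 6)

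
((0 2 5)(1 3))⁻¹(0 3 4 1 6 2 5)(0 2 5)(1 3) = (0 2 1 4 3 6 5)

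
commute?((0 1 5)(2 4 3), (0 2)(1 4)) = no:(0 1 5)(2 4 3) * (0 2)(1 4) = (0 4 3)(1 5 2), (0 2)(1 4) * (0 1 5)(2 4 3) = (0 4 5)(1 3 2)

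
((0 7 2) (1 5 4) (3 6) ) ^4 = (0 7 2) (1 5 4) 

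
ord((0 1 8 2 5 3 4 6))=8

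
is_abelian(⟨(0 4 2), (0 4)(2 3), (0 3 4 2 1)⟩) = no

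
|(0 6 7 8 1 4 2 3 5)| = 9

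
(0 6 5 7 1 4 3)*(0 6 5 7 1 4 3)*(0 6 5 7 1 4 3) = (0 7 3 5 4 6 1)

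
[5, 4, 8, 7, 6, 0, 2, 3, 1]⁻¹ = [5, 8, 6, 7, 1, 0, 4, 3, 2]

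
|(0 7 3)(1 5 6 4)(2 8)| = 12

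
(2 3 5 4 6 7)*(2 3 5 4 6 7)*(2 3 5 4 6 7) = (2 4)(3 6)(5 7)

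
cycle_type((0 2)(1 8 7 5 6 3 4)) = 2.7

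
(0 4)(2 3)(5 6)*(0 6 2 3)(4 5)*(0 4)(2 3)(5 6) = (0 6)(2 4 5 3)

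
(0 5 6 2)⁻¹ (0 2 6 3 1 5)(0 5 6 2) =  (0 2 3 1 6 5)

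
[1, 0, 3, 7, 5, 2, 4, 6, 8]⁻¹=[1, 0, 5, 2, 6, 4, 7, 3, 8]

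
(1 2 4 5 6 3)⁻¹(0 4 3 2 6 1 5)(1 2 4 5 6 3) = (0 5 1 4 3 2 6)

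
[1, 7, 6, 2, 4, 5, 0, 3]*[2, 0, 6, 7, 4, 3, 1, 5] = [0, 5, 1, 6, 4, 3, 2, 7]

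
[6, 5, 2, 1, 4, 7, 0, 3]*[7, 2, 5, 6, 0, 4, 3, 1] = [3, 4, 5, 2, 0, 1, 7, 6]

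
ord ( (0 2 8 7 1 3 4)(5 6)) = 14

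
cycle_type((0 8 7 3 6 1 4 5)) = 8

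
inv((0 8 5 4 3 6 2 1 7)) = (0 7 1 2 6 3 4 5 8)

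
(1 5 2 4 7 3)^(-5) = (1 5 2 4 7 3)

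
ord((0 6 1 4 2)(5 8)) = 10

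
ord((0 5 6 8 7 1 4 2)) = 8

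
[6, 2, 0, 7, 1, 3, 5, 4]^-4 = [7, 5, 3, 2, 6, 1, 4, 0]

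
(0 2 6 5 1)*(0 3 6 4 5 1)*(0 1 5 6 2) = (1 3 2 4 6 5)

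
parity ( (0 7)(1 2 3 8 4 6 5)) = odd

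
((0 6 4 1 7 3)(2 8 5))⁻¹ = (0 3 7 1 4 6)(2 5 8)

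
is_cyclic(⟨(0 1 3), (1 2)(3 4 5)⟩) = no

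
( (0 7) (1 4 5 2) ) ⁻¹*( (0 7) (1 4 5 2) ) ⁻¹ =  (1 5) (2 4) 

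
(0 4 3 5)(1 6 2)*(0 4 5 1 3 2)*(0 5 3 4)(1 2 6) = (0 3 2 4 6 5)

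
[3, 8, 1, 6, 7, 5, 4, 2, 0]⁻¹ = [8, 2, 7, 0, 6, 5, 3, 4, 1]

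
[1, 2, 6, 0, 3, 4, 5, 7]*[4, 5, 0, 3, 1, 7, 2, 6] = [5, 0, 2, 4, 3, 1, 7, 6]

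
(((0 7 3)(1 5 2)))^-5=(0 7 3)(1 5 2)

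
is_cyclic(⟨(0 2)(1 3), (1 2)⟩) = no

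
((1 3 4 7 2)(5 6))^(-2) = (1 7 3 2 4)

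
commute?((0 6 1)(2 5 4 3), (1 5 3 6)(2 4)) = no:(0 6 1)(2 5 4 3)*(1 5 3 6)(2 4) = (0 1)(2 3 4 6 5), (1 5 3 6)(2 4)*(0 6 1)(2 5 4 3) = (0 6)(1 4 5 2 3)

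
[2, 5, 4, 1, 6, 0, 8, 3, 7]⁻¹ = [5, 3, 0, 7, 2, 1, 4, 8, 6]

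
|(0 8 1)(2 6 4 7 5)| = 15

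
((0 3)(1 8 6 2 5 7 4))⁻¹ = (0 3)(1 4 7 5 2 6 8)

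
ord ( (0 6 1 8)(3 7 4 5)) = 4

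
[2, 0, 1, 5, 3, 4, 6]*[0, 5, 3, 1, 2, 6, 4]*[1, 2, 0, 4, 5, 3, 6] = [4, 1, 3, 6, 2, 0, 5]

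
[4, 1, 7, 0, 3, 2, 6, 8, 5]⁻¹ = [3, 1, 5, 4, 0, 8, 6, 2, 7]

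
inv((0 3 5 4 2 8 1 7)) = (0 7 1 8 2 4 5 3)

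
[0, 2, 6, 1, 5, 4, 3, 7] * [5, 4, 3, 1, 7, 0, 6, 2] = [5, 3, 6, 4, 0, 7, 1, 2]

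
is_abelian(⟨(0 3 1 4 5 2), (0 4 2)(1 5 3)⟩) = no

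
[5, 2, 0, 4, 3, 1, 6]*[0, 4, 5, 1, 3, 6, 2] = [6, 5, 0, 3, 1, 4, 2]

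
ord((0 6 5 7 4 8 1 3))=8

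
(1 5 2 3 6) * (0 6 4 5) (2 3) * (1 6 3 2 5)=(0 3 4 1) (2 5) 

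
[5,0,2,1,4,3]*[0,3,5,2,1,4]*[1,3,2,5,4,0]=[4,1,0,5,3,2]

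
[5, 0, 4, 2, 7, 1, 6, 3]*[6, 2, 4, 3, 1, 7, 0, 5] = [7, 6, 1, 4, 5, 2, 0, 3]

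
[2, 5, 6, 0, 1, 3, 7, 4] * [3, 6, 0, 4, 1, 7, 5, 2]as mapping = [0→0, 1→7, 2→5, 3→3, 4→6, 5→4, 6→2, 7→1]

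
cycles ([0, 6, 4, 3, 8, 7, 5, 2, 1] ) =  (1 6 5 7 2 4 8)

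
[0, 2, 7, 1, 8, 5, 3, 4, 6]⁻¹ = [0, 3, 1, 6, 7, 5, 8, 2, 4]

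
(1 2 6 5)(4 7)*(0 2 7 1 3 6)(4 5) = (0 2)(1 7 5 3 6 4)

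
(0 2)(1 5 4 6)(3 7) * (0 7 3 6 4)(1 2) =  (0 1 5)(2 7 6)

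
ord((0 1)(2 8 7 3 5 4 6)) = 14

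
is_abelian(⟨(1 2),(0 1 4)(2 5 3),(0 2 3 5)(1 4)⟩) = no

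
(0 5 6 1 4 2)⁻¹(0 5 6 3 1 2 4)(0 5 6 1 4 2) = (0 2 5 6 1 3 4)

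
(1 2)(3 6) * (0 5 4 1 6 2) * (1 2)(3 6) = (0 5 4 2 3 1)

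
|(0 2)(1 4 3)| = 6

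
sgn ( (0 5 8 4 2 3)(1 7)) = 1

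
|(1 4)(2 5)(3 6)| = 2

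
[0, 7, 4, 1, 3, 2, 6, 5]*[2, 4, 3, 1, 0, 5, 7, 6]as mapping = [0→2, 1→6, 2→0, 3→4, 4→1, 5→3, 6→7, 7→5]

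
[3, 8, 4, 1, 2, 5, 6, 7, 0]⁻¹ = [8, 3, 4, 0, 2, 5, 6, 7, 1]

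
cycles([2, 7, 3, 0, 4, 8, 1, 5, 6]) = (0 2 3)(1 7 5 8 6)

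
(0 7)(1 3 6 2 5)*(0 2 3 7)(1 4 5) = (1 7 2)(3 6)(4 5)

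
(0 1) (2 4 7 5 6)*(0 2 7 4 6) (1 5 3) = (0 5) (1 2 6 7 3) 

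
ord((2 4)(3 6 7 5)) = 4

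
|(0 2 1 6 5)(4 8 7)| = 15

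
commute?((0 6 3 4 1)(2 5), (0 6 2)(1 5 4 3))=no:(0 6 3 4 1)(2 5)*(0 6 2)(1 5 4 3)=(0 2 4 5)(1 6), (0 6 2)(1 5 4 3)*(0 6 3 4 1)(2 5)=(0 3)(1 2 6 5)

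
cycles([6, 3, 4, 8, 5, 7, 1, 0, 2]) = (0 6 1 3 8 2 4 5 7)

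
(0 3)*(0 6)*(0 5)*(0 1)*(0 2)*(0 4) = (0 3 6 5 1 2 4)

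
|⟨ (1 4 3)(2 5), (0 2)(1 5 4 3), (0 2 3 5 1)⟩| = 720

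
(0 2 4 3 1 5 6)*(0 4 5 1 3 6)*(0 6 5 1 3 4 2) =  (1 3 4 5 6 2)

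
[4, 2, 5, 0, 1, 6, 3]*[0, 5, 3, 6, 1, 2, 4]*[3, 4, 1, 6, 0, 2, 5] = [4, 6, 1, 3, 2, 0, 5]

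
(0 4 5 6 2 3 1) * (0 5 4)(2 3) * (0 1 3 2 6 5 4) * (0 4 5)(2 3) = (0 1 5)(2 6 3)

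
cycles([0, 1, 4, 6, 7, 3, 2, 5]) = (2 4 7 5 3 6)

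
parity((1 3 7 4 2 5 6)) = even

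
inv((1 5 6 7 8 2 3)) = (1 3 2 8 7 6 5)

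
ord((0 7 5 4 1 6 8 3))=8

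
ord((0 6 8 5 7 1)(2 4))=6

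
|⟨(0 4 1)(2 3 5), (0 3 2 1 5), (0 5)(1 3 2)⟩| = 720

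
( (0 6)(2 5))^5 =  (0 6)(2 5)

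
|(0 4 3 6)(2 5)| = 4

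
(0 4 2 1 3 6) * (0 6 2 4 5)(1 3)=(0 5)(2 3)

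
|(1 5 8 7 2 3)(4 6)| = 6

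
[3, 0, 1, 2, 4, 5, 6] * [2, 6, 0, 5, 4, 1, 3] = [5, 2, 6, 0, 4, 1, 3]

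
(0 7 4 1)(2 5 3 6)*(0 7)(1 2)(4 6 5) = (1 7 6)(2 4)(3 5)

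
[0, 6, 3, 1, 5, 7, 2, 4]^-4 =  [0, 1, 2, 3, 7, 4, 6, 5]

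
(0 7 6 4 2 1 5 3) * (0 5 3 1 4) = (0 7 6)(1 3 5)(2 4)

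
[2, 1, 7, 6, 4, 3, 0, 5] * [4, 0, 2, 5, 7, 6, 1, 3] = [2, 0, 3, 1, 7, 5, 4, 6]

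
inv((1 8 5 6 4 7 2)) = (1 2 7 4 6 5 8)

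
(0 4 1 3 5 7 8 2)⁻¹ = (0 2 8 7 5 3 1 4)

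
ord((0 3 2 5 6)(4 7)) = 10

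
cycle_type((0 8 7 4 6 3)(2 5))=2.6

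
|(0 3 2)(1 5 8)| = 3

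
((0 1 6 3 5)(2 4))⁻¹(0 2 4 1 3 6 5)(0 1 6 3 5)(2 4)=(0 1 4 2 6 5 3)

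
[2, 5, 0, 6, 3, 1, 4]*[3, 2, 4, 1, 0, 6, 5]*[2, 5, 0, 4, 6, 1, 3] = [6, 3, 4, 1, 5, 0, 2]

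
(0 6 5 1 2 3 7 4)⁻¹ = (0 4 7 3 2 1 5 6)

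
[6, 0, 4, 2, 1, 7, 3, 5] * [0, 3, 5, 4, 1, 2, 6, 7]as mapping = [0→6, 1→0, 2→1, 3→5, 4→3, 5→7, 6→4, 7→2]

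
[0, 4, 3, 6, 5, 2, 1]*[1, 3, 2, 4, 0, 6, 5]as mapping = [0→1, 1→0, 2→4, 3→5, 4→6, 5→2, 6→3]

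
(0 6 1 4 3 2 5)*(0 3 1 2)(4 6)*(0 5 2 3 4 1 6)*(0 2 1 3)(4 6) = (0 3 5 6)(1 2)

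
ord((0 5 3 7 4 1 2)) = 7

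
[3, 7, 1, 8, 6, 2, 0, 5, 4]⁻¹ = [6, 2, 5, 0, 8, 7, 4, 1, 3]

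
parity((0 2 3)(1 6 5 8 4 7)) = odd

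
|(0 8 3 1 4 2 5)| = 7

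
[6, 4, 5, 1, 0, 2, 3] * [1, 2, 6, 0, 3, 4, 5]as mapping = [0→5, 1→3, 2→4, 3→2, 4→1, 5→6, 6→0]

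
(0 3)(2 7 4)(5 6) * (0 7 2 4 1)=(0 3 7 1)(5 6)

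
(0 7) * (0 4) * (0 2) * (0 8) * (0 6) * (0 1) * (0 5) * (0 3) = (0 7 4 2 8 6 1 5 3)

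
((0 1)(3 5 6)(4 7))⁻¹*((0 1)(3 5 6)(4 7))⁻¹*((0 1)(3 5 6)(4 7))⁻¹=(0 1)(4 7)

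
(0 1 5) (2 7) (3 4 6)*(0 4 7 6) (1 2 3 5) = (0 2 6 5 4) (3 7) 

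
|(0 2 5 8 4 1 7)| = 7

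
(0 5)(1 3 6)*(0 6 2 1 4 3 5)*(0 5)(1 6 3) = (0 5 3 2 6 4 1)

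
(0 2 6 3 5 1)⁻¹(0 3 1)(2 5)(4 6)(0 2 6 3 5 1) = (0 2 5)(1 6)(3 4)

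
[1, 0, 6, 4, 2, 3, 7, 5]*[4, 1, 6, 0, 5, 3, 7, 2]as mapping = [0→1, 1→4, 2→7, 3→5, 4→6, 5→0, 6→2, 7→3]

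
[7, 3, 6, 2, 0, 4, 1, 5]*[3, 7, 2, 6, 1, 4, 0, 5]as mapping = [0→5, 1→6, 2→0, 3→2, 4→3, 5→1, 6→7, 7→4]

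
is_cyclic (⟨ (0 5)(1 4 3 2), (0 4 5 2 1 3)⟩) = no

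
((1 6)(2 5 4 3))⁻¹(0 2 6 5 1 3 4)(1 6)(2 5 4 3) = (0 5 1 4 6 2 3)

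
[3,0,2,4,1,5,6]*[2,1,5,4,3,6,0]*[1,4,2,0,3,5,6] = [3,2,5,0,4,6,1]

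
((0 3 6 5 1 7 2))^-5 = (0 6 1 2 3 5 7)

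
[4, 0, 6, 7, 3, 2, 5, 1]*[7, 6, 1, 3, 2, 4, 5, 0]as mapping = [0→2, 1→7, 2→5, 3→0, 4→3, 5→1, 6→4, 7→6]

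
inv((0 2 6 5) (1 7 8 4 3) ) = (0 5 6 2) (1 3 4 8 7) 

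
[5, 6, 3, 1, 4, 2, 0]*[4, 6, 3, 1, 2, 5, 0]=[5, 0, 1, 6, 2, 3, 4]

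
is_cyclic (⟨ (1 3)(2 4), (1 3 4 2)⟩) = no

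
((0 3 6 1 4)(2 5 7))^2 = (0 6 4 3 1)(2 7 5)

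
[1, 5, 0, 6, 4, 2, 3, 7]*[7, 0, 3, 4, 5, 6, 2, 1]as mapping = [0→0, 1→6, 2→7, 3→2, 4→5, 5→3, 6→4, 7→1]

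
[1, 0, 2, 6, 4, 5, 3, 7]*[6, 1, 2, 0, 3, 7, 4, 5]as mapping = [0→1, 1→6, 2→2, 3→4, 4→3, 5→7, 6→0, 7→5]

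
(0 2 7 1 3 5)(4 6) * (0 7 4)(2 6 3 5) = (0 6)(1 5 7)(2 4 3)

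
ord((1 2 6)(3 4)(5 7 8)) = 6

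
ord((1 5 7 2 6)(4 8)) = 10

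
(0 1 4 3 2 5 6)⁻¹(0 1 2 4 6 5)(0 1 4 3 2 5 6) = (0 6 1 4 5 3)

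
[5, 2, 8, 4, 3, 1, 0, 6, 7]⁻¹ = [6, 5, 1, 4, 3, 0, 7, 8, 2]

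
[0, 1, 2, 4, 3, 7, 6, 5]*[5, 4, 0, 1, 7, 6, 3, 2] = [5, 4, 0, 7, 1, 2, 3, 6]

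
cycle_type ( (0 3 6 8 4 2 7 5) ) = 8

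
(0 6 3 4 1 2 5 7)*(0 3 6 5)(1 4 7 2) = (0 5 2)(3 7)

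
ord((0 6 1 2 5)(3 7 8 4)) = 20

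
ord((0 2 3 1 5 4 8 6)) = 8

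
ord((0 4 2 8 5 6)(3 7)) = 6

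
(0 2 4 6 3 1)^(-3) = (0 6)(1 4)(2 3)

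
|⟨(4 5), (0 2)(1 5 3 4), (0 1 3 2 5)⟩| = 720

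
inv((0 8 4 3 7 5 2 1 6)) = (0 6 1 2 5 7 3 4 8)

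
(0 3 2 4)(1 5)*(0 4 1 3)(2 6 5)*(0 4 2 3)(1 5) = (0 4 2 5)(1 3 6)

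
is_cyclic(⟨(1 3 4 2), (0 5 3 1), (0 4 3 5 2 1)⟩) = no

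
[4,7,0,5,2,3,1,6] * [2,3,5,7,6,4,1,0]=[6,0,2,4,5,7,3,1]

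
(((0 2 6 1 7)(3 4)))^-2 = (0 1 2 7 6)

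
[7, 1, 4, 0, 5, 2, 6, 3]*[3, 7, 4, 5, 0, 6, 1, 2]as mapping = [0→2, 1→7, 2→0, 3→3, 4→6, 5→4, 6→1, 7→5]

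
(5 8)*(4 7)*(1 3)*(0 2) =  (0 2)(1 3)(4 7)(5 8)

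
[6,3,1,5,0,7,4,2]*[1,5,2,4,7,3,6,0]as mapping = [0→6,1→4,2→5,3→3,4→1,5→0,6→7,7→2]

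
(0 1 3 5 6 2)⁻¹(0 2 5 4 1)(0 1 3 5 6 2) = (0 6 4 3 1)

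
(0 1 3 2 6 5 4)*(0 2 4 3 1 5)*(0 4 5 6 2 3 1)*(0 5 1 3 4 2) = (0 6 2)(1 5 3)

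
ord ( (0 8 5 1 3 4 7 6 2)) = 9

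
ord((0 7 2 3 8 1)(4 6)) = 6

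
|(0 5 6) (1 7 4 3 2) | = 15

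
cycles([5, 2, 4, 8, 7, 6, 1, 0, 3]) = (0 5 6 1 2 4 7)(3 8)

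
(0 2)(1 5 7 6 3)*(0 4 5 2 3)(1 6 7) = (0 3 6)(1 2 4 5)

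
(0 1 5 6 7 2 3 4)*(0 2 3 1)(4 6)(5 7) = (1 7 3 6 5 4 2)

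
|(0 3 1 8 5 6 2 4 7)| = 9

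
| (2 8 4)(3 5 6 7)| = 12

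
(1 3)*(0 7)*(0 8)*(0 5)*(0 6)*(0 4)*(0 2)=(0 7 8 5 6 4 2)(1 3)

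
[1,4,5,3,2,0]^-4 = [1,4,5,3,2,0]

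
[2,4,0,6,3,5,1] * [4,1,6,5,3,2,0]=[6,3,4,0,5,2,1]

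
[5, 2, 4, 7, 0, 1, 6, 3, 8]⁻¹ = [4, 5, 1, 7, 2, 0, 6, 3, 8]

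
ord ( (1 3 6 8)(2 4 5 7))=4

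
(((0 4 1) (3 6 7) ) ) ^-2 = (0 4 1) (3 6 7) 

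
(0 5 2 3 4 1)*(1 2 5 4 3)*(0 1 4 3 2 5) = (0 3 2 4 5)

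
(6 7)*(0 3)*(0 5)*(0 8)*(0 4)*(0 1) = (0 3 5 8 4 1)(6 7)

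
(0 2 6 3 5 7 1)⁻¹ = (0 1 7 5 3 6 2)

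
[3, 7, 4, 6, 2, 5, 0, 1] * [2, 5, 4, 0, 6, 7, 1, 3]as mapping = [0→0, 1→3, 2→6, 3→1, 4→4, 5→7, 6→2, 7→5]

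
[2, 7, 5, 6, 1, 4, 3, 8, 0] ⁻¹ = [8, 4, 0, 6, 5, 2, 3, 1, 7] 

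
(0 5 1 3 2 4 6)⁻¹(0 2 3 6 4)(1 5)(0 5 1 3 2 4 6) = (0 6 5 4 2)(1 3)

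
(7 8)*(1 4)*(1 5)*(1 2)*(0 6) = (0 6) (1 4 5 2) (7 8) 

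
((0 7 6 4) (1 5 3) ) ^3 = (0 4 6 7) 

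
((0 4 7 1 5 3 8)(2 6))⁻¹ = (0 8 3 5 1 7 4)(2 6)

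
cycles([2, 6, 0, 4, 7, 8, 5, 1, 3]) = (0 2)(1 6 5 8 3 4 7)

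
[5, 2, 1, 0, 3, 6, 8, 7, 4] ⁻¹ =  [3, 2, 1, 4, 8, 0, 5, 7, 6] 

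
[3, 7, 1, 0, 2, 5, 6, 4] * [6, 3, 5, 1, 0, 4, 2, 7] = [1, 7, 3, 6, 5, 4, 2, 0]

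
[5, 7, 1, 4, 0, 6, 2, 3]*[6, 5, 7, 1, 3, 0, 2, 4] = [0, 4, 5, 3, 6, 2, 7, 1] 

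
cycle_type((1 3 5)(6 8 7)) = 3^2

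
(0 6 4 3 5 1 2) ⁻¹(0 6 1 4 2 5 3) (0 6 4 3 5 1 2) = (0 1 5 6 4 2 3) 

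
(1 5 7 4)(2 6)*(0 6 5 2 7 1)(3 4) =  (0 6 7 3 4)(1 2 5)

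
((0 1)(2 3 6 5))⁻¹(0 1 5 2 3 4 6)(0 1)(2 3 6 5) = (0 2 3 6 4 5 1)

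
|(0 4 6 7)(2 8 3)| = 12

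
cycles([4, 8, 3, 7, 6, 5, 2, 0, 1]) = (0 4 6 2 3 7)(1 8)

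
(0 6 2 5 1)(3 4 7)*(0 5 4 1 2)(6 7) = (0 7 3 1 5 2 4 6)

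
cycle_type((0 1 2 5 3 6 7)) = 7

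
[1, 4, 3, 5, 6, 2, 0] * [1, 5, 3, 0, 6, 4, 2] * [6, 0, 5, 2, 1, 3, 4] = [3, 4, 6, 1, 5, 2, 0]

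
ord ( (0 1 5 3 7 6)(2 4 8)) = 6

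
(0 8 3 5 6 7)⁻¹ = (0 7 6 5 3 8)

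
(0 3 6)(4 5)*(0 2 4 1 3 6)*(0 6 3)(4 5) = (0 3 6 2 5 1)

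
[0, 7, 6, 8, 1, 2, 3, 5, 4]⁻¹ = [0, 4, 5, 6, 8, 7, 2, 1, 3]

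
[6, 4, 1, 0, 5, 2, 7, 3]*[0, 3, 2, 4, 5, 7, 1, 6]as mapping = [0→1, 1→5, 2→3, 3→0, 4→7, 5→2, 6→6, 7→4]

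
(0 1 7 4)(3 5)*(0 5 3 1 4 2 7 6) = (0 4 5 1 6)(2 7)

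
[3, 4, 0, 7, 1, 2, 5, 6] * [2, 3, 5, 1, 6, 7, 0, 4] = [1, 6, 2, 4, 3, 5, 7, 0]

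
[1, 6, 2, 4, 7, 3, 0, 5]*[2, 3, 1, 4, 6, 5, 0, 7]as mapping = [0→3, 1→0, 2→1, 3→6, 4→7, 5→4, 6→2, 7→5]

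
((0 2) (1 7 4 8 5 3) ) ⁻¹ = (0 2) (1 3 5 8 4 7) 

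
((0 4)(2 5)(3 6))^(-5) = (0 4)(2 5)(3 6)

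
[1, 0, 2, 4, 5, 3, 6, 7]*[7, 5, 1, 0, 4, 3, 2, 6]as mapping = [0→5, 1→7, 2→1, 3→4, 4→3, 5→0, 6→2, 7→6]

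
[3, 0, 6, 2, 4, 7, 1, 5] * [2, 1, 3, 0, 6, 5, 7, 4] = [0, 2, 7, 3, 6, 4, 1, 5]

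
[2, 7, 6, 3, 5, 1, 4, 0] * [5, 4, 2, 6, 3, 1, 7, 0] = [2, 0, 7, 6, 1, 4, 3, 5]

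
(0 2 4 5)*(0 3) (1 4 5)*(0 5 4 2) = (1 2 4) (3 5) 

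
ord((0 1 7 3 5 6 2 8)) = 8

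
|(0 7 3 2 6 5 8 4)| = 8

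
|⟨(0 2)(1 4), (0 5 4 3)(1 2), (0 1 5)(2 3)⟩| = 720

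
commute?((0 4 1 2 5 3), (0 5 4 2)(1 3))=no:(0 4 1 2 5 3) * (0 5 4 2)(1 3)=(0 2 4 3 5 1), (0 5 4 2)(1 3) * (0 4 1 2 5 3)=(0 3 2 4 5 1)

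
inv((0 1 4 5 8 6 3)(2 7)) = (0 3 6 8 5 4 1)(2 7)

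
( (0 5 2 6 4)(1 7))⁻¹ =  (0 4 6 2 5)(1 7)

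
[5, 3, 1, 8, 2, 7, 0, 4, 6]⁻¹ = [6, 2, 4, 1, 7, 0, 8, 5, 3]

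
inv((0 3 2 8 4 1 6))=(0 6 1 4 8 2 3)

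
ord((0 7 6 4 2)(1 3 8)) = 15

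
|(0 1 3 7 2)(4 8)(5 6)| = 10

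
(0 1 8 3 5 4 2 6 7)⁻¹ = (0 7 6 2 4 5 3 8 1)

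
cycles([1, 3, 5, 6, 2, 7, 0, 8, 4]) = (0 1 3 6) (2 5 7 8 4) 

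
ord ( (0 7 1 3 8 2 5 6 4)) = 9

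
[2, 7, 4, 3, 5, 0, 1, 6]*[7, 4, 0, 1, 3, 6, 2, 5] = [0, 5, 3, 1, 6, 7, 4, 2]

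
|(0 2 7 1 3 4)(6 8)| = 6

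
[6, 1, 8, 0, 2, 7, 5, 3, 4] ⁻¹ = [3, 1, 4, 7, 8, 6, 0, 5, 2] 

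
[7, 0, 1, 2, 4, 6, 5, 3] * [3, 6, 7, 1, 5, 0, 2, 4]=[4, 3, 6, 7, 5, 2, 0, 1]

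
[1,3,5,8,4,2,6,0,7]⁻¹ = [7,0,5,1,4,2,6,8,3]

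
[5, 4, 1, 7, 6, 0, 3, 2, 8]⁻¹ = [5, 2, 7, 6, 1, 0, 4, 3, 8]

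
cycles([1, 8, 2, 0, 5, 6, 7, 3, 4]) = (0 1 8 4 5 6 7 3)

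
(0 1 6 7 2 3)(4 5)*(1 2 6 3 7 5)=(0 2 7 6 5 4 1 3)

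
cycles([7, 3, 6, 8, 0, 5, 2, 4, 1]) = (0 7 4)(1 3 8)(2 6)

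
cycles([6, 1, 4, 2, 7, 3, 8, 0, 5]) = (0 6 8 5 3 2 4 7)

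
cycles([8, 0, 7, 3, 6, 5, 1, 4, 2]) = (0 8 2 7 4 6 1)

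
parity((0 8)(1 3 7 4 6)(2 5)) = even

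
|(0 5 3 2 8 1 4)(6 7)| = 14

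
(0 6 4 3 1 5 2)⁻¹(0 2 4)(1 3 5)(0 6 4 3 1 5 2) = (0 3 6)(1 2 5)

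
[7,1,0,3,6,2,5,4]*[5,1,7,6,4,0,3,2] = [2,1,5,6,3,7,0,4]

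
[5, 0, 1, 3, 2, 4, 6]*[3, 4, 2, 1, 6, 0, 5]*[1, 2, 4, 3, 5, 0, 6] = [1, 3, 5, 2, 4, 6, 0]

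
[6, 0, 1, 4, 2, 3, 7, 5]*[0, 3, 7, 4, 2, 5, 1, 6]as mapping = [0→1, 1→0, 2→3, 3→2, 4→7, 5→4, 6→6, 7→5]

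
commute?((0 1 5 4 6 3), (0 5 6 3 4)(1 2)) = no:(0 1 5 4 6 3)*(0 5 6 3 4)(1 2) = (0 2 1 6 4 3 5), (0 5 6 3 4)(1 2)*(0 1 5 4 6 3) = (0 4 1 2 5 3 6)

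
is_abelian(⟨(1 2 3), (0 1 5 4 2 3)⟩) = no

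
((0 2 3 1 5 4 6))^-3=(0 5 2 4 3 6 1)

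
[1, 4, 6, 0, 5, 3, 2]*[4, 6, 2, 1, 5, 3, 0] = [6, 5, 0, 4, 3, 1, 2]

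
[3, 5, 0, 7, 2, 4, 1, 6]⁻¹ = [2, 6, 4, 0, 5, 1, 7, 3]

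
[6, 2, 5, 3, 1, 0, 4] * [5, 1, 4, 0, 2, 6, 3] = [3, 4, 6, 0, 1, 5, 2]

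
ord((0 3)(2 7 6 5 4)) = 10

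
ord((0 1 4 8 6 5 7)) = 7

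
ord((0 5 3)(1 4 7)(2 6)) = 6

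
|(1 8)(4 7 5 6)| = 4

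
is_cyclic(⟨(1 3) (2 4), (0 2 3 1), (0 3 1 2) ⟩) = no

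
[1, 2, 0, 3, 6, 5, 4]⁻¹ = [2, 0, 1, 3, 6, 5, 4]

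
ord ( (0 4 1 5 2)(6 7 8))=15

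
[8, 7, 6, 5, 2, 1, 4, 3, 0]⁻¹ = [8, 5, 4, 7, 6, 3, 2, 1, 0]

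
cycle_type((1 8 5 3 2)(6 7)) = 2.5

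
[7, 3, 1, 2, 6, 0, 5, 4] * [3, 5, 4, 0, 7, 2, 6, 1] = [1, 0, 5, 4, 6, 3, 2, 7]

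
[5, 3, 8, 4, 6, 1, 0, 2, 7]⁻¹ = [6, 5, 7, 1, 3, 0, 4, 8, 2]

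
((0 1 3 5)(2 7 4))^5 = (0 1 3 5)(2 4 7)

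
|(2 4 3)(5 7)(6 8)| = 6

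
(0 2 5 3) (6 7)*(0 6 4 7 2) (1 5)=(1 5 3 6 2) (4 7) 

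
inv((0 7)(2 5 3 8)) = (0 7)(2 8 3 5)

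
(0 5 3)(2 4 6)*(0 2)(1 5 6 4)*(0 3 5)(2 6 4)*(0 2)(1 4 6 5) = (0 6 3 5 1 2 4)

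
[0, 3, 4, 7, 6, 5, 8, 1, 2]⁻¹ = [0, 7, 8, 1, 2, 5, 4, 3, 6]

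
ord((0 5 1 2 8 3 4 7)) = 8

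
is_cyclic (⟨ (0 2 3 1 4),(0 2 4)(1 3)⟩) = no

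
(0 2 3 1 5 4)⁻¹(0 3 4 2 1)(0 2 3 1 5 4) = (0 3 5 2 1)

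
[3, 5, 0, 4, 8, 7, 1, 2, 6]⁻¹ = [2, 6, 7, 0, 3, 1, 8, 5, 4]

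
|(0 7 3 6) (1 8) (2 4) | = 4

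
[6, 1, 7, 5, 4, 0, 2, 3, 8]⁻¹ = [5, 1, 6, 7, 4, 3, 0, 2, 8]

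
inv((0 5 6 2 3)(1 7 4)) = (0 3 2 6 5)(1 4 7)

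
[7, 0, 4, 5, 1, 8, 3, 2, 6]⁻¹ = [1, 4, 7, 6, 2, 3, 8, 0, 5]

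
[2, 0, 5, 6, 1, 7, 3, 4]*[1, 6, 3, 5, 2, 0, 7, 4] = [3, 1, 0, 7, 6, 4, 5, 2] 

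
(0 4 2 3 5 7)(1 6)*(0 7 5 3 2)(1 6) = (0 4)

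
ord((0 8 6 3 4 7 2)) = 7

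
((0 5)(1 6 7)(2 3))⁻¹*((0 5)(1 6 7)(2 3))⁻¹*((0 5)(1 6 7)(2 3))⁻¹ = (0 5)(2 3)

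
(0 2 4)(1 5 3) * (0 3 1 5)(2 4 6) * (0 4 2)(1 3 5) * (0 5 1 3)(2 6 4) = (0 6 5)(1 2 4)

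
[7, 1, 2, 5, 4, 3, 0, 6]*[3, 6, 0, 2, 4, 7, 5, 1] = [1, 6, 0, 7, 4, 2, 3, 5]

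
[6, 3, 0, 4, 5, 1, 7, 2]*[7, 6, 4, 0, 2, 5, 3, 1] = [3, 0, 7, 2, 5, 6, 1, 4]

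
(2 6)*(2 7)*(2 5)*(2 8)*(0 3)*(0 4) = (0 3 4)(2 6 7 5 8)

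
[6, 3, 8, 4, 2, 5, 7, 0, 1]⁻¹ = [7, 8, 4, 1, 3, 5, 0, 6, 2]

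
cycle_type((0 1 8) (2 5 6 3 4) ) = 3.5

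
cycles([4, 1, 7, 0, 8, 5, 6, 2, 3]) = (0 4 8 3)(2 7)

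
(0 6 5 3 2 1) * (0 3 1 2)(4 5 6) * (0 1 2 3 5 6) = (0 4 6)(1 5 2 3)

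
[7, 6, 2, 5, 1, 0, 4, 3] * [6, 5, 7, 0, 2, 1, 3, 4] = [4, 3, 7, 1, 5, 6, 2, 0]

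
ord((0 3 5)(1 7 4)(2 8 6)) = 3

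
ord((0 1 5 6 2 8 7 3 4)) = 9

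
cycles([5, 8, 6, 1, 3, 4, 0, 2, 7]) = (0 5 4 3 1 8 7 2 6)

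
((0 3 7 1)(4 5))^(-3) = (0 3 7 1)(4 5)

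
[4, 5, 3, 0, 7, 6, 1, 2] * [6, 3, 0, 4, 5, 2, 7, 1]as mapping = [0→5, 1→2, 2→4, 3→6, 4→1, 5→7, 6→3, 7→0]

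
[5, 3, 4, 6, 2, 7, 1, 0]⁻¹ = [7, 6, 4, 1, 2, 0, 3, 5]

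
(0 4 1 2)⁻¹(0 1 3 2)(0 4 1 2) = (0 4 2 3)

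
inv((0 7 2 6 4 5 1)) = (0 1 5 4 6 2 7)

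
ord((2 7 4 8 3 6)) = 6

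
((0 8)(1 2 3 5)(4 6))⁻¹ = (0 8)(1 5 3 2)(4 6)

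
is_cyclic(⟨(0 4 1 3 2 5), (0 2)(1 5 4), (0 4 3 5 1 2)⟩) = no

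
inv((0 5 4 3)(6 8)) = (0 3 4 5)(6 8)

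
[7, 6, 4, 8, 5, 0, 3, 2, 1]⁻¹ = [5, 8, 7, 6, 2, 4, 1, 0, 3]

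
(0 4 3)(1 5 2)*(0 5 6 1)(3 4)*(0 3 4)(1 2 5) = (0 4)(1 6 2 3)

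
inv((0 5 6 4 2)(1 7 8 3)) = (0 2 4 6 5)(1 3 8 7)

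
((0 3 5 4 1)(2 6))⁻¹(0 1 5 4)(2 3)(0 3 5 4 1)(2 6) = (0 4 1 3)(5 6)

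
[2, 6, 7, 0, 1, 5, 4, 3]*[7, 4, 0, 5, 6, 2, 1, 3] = [0, 1, 3, 7, 4, 2, 6, 5]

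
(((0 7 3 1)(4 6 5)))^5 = (0 7 3 1)(4 5 6)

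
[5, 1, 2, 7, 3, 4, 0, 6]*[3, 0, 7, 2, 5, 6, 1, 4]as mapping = [0→6, 1→0, 2→7, 3→4, 4→2, 5→5, 6→3, 7→1]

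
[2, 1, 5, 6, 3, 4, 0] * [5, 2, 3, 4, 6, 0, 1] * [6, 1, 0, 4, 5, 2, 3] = [4, 0, 6, 1, 5, 3, 2]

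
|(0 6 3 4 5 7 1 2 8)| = 9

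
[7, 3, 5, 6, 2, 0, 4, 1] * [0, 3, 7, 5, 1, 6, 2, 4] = [4, 5, 6, 2, 7, 0, 1, 3]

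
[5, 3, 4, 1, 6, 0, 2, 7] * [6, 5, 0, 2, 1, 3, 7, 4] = [3, 2, 1, 5, 7, 6, 0, 4]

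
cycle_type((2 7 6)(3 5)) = 2.3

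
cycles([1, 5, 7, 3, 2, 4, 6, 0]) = (0 1 5 4 2 7)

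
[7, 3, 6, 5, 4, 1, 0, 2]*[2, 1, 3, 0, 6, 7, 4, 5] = [5, 0, 4, 7, 6, 1, 2, 3] 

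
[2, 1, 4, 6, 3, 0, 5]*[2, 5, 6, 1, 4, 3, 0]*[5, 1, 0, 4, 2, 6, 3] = [3, 6, 2, 5, 1, 0, 4]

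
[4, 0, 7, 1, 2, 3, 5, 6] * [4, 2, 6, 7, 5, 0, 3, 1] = [5, 4, 1, 2, 6, 7, 0, 3]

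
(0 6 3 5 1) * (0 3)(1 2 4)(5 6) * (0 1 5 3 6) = (0 3)(1 6)(2 4 5)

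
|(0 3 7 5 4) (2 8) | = 10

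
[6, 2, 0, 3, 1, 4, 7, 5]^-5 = [7, 0, 6, 3, 2, 1, 5, 4]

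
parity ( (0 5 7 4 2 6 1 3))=odd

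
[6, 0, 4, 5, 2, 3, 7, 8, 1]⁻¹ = [1, 8, 4, 5, 2, 3, 0, 6, 7]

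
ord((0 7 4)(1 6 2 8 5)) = 15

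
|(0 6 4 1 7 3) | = 6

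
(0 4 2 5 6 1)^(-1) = (0 1 6 5 2 4)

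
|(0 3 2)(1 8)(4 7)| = 6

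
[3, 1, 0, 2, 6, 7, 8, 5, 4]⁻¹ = [2, 1, 3, 0, 8, 7, 4, 5, 6]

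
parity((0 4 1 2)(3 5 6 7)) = even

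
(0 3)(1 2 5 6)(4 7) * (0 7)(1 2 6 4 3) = (0 1 6 2 5 4)(3 7)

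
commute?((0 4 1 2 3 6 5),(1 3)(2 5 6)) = no:(0 4 1 2 3 6 5)*(1 3)(2 5 6) = (0 4 3 2 1 5),(1 3)(2 5 6)*(0 4 1 2 3 6 5) = (0 4 1 6 3 2)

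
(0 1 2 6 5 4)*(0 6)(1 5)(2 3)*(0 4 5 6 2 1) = (0 6)(1 3)(2 4)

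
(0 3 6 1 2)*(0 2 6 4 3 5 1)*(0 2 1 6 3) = (0 5 6 2 1 3 4)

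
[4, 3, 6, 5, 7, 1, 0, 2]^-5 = [0, 3, 2, 5, 4, 1, 6, 7]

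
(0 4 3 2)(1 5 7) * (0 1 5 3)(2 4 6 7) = (0 6 7 5 2 1 3 4)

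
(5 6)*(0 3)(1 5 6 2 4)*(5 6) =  (0 3)(1 6 5 2 4)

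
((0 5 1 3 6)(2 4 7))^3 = (0 3 5 6 1)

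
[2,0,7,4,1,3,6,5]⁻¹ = [1,4,0,5,3,7,6,2]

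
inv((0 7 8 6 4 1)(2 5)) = (0 1 4 6 8 7)(2 5)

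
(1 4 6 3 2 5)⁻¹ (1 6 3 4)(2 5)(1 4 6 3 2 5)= (1 5)(2 6 4 3)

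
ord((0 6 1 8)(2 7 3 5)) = 4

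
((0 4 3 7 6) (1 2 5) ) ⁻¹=(0 6 7 3 4) (1 5 2) 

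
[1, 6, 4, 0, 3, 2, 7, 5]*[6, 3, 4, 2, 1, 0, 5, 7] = [3, 5, 1, 6, 2, 4, 7, 0]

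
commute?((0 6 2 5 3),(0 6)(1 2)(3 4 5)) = no:(0 6 2 5 3)*(0 6)(1 2)(3 4 5) = (1 2 3 6)(4 5),(0 6)(1 2)(3 4 5)*(0 6 2 5 3) = (0 2 1 5)(3 4)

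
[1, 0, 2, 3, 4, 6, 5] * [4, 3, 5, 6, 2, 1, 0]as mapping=[0→3, 1→4, 2→5, 3→6, 4→2, 5→0, 6→1]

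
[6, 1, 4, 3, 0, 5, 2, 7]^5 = [6, 1, 4, 3, 0, 5, 2, 7]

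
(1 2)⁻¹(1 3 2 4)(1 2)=(1 4 2 3)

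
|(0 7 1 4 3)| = 5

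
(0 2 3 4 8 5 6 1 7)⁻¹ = (0 7 1 6 5 8 4 3 2)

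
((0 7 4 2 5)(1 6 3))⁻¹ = (0 5 2 4 7)(1 3 6)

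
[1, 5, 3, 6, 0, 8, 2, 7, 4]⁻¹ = [4, 0, 6, 2, 8, 1, 3, 7, 5]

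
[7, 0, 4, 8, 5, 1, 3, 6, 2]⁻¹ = [1, 5, 8, 6, 2, 4, 7, 0, 3]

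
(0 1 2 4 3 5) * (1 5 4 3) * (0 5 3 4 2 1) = (0 3 2 4)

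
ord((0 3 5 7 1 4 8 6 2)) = 9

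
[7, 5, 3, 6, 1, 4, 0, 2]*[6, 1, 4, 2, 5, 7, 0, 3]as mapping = [0→3, 1→7, 2→2, 3→0, 4→1, 5→5, 6→6, 7→4]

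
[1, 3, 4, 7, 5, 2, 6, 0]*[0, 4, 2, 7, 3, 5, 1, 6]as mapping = [0→4, 1→7, 2→3, 3→6, 4→5, 5→2, 6→1, 7→0]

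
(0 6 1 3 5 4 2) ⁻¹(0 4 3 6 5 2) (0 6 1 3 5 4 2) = (0 6 2 5 1 4) 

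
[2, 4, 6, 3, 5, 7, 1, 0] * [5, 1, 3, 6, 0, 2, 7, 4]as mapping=[0→3, 1→0, 2→7, 3→6, 4→2, 5→4, 6→1, 7→5]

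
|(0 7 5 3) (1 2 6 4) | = 4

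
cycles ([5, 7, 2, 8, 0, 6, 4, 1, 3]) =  (0 5 6 4)(1 7)(3 8)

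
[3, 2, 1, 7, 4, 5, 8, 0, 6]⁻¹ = [7, 2, 1, 0, 4, 5, 8, 3, 6]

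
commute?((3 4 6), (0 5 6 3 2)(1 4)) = no:(3 4 6) * (0 5 6 3 2)(1 4) = (0 5 6 2)(1 4 3), (0 5 6 3 2)(1 4) * (3 4 6) = (0 5 3 2)(1 6 4)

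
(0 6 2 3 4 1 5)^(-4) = (0 3 5 2 1 6 4)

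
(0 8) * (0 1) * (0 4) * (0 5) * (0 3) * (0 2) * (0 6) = (0 8 1 4 5 3 2 6)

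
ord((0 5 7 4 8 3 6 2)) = 8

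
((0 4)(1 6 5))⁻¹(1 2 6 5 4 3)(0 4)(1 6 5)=(0 3 6 2 5 1)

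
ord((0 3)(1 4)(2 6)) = 2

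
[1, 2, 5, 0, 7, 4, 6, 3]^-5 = [2, 5, 4, 1, 3, 7, 6, 0]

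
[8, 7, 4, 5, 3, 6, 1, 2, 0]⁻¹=[8, 6, 7, 4, 2, 3, 5, 1, 0]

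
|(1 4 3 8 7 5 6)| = 7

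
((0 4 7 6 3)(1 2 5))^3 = (0 6 4 3 7)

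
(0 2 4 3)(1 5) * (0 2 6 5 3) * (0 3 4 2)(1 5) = (0 6 1 4 3)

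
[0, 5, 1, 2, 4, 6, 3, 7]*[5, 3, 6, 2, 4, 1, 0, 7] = [5, 1, 3, 6, 4, 0, 2, 7]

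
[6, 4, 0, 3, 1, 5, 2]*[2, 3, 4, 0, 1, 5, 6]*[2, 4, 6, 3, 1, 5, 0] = [0, 4, 6, 2, 3, 5, 1]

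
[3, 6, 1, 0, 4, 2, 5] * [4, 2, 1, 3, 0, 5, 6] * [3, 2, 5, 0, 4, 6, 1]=[0, 1, 5, 4, 3, 2, 6]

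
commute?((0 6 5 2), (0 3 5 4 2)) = no:(0 6 5 2) * (0 3 5 4 2) = (0 6 4 2 3 5), (0 3 5 4 2) * (0 6 5 2) = (0 3 2 6 5 4)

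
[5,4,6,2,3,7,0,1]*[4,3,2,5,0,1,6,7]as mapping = [0→1,1→0,2→6,3→2,4→5,5→7,6→4,7→3]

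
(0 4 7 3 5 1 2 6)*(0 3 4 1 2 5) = (0 1 5 2 6 3) (4 7) 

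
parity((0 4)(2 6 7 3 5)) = odd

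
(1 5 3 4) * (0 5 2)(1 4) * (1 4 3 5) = (0 1 2)(3 4)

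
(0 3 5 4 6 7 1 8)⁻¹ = (0 8 1 7 6 4 5 3)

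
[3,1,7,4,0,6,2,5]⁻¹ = [4,1,6,0,3,7,5,2]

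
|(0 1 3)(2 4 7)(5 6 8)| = 3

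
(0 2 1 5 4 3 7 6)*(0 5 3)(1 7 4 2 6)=(0 6 5 2 7 1 3 4)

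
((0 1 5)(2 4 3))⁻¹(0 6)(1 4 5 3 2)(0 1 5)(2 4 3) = (0 2 4 5 3)(1 6)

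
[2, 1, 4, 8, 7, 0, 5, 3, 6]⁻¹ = [5, 1, 0, 7, 2, 6, 8, 4, 3]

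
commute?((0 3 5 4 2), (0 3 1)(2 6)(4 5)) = no:(0 3 5 4 2)*(0 3 1)(2 6)(4 5) = (0 1)(2 3 4 6), (0 3 1)(2 6)(4 5)*(0 3 5 4 2) = (0 5 2 6)(1 3)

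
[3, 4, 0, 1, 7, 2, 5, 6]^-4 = [7, 5, 4, 6, 2, 1, 3, 0]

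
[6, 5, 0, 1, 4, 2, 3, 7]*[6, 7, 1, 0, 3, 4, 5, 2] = [5, 4, 6, 7, 3, 1, 0, 2]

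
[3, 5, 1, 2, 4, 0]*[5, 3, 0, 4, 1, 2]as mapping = [0→4, 1→2, 2→3, 3→0, 4→1, 5→5]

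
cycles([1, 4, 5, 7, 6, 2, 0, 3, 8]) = (0 1 4 6)(2 5)(3 7)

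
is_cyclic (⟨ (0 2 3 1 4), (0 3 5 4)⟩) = no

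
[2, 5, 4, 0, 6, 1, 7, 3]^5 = [3, 5, 0, 7, 2, 1, 4, 6]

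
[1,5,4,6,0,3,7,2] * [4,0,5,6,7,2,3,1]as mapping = [0→0,1→2,2→7,3→3,4→4,5→6,6→1,7→5]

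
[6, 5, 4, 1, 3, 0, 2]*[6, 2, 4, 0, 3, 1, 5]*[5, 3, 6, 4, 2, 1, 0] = [1, 3, 4, 6, 5, 0, 2]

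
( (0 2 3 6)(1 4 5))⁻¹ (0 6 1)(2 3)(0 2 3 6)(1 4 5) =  (0 4 2)(3 6)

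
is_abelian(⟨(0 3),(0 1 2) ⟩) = no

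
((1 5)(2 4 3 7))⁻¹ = (1 5)(2 7 3 4)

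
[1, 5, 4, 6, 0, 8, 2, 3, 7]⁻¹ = [4, 0, 6, 7, 2, 1, 3, 8, 5]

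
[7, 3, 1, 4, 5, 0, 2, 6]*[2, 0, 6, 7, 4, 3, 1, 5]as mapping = [0→5, 1→7, 2→0, 3→4, 4→3, 5→2, 6→6, 7→1]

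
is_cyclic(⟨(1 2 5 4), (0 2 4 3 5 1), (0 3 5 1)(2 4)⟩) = no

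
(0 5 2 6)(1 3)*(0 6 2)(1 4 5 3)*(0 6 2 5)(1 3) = (0 1 3 4)(2 5 6)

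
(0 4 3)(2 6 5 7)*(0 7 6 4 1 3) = (0 1 3 7 2 4)(5 6)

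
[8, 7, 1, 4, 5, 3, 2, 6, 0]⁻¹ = [8, 2, 6, 5, 3, 4, 7, 1, 0]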